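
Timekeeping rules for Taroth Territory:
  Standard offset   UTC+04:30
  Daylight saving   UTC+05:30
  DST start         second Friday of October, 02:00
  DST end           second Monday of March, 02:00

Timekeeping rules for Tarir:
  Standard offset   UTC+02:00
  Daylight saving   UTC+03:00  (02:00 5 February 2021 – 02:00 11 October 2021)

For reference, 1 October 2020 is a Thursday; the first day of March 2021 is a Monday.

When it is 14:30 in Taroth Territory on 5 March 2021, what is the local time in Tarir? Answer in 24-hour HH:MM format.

12:00

1 October 2020 is a Thursday, so the first Friday is October 2 and the second is October 9.
1 March 2021 is a Monday, so the first Monday is March 1 and the second is March 8.
Daylight saving runs 9 October 2020 – 8 March 2021; 5 March 2021 is inside that window, so Taroth Territory is at UTC+05:30.
14:30 Taroth Territory − 5h30m = 09:00 UTC.
At the standard offset (UTC+02:00), 09:00 UTC + 2h = 11:00 Tarir standard time.
Daylight saving runs 5 February – 11 October; the standard-time date in Tarir, 5 March 2021, is inside that window, so Tarir is at UTC+03:00.
09:00 UTC + 3h = 12:00 Tarir.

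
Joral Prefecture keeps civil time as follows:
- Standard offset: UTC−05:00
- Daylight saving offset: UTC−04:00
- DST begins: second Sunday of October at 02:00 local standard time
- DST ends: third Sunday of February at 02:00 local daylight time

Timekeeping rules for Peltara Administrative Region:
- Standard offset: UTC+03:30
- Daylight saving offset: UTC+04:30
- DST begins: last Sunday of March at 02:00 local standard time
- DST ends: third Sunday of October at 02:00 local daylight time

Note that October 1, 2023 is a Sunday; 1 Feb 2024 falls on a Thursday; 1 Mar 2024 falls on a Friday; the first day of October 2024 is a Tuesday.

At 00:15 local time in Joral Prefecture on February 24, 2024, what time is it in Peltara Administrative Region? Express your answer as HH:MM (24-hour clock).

1 October 2023 is a Sunday, so the first Sunday is October 1 and the second is October 8.
1 February 2024 is a Thursday, so the first Sunday is February 4 and the third is February 18.
February 24, 2024 is outside the daylight-saving period (8 October 2023 – 18 February 2024), so Joral Prefecture is on standard time, UTC−05:00.
00:15 Joral Prefecture + 5h = 05:15 UTC.
1 March 2024 is a Friday, so Sundays fall on 3, 10, 17, 24, 31; the last is March 31.
1 October 2024 is a Tuesday, so the first Sunday is October 6 and the third is October 20.
At the standard offset (UTC+03:30), 05:15 UTC + 3h30m = 08:45 Peltara Administrative Region standard time.
The standard-time date in Peltara Administrative Region, February 24, 2024, does not fall between 31 March and 20 October, so daylight saving is not in effect and Peltara Administrative Region is at UTC+03:30.
05:15 UTC + 3h30m = 08:45 Peltara Administrative Region.

08:45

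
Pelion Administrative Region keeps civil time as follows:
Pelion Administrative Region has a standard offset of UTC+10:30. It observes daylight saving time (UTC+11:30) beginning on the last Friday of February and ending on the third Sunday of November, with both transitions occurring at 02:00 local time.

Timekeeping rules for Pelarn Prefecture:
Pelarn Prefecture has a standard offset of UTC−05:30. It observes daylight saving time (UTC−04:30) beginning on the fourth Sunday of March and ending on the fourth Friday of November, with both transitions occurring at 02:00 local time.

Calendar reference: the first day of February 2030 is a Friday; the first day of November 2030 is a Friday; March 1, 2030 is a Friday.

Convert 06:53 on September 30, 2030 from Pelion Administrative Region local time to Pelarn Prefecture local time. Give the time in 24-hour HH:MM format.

14:53

1 February 2030 is a Friday, so Fridays fall on 1, 8, 15, 22; the last is February 22.
1 November 2030 is a Friday, so the first Sunday is November 3 and the third is November 17.
September 30, 2030 falls between 22 February and 17 November, so daylight saving is in effect and Pelion Administrative Region is at UTC+11:30.
06:53 Pelion Administrative Region − 11h30m = 19:23 UTC (rolling into the previous day, 29 September 2030).
1 March 2030 is a Friday, so the first Sunday is March 3 and the fourth is March 24.
1 November 2030 is a Friday, so the first Friday is November 1 and the fourth is November 22.
At the standard offset (UTC−05:30), 19:23 UTC − 5h30m = 13:53 Pelarn Prefecture standard time.
The standard-time date in Pelarn Prefecture, September 29, 2030, lies within the daylight-saving period (24 March – 22 November), so Pelarn Prefecture is on daylight time, UTC−04:30.
19:23 UTC − 4h30m = 14:53 Pelarn Prefecture.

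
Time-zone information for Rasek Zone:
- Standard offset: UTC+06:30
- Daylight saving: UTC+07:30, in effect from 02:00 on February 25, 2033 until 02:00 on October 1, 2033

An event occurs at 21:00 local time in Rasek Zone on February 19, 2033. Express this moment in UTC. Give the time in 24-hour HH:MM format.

14:30

Daylight saving runs 25 February – 1 October; February 19, 2033 is outside that window, so Rasek Zone is on standard time at UTC+06:30.
21:00 local − 6h30m = 14:30 UTC.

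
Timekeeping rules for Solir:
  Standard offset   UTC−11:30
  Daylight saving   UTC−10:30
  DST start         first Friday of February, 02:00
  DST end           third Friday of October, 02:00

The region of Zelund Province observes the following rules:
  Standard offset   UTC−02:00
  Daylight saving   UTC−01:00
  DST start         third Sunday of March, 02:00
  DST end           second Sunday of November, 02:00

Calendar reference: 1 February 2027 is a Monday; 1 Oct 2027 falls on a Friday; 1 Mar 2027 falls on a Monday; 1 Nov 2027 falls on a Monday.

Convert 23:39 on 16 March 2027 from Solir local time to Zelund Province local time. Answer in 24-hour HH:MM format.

1 February 2027 is a Monday, so the first Friday is February 5.
1 October 2027 is a Friday, so the first Friday is October 1 and the third is October 15.
16 March 2027 falls between 5 February and 15 October, so daylight saving is in effect and Solir is at UTC−10:30.
23:39 Solir + 10h30m = 10:09 UTC (rolling into the next day, 17 March 2027).
1 March 2027 is a Monday, so the first Sunday is March 7 and the third is March 21.
1 November 2027 is a Monday, so the first Sunday is November 7 and the second is November 14.
At the standard offset (UTC−02:00), 10:09 UTC − 2h = 08:09 Zelund Province standard time.
The standard-time date in Zelund Province, 17 March 2027, does not fall between 21 March and 14 November, so daylight saving is not in effect and Zelund Province is at UTC−02:00.
10:09 UTC − 2h = 08:09 Zelund Province.

08:09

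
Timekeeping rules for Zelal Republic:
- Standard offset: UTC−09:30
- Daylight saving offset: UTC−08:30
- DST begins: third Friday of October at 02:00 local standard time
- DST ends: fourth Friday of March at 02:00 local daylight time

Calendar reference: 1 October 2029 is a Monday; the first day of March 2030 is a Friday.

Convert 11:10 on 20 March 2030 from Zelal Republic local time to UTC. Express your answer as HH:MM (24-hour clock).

19:40

1 October 2029 is a Monday, so the first Friday is October 5 and the third is October 19.
1 March 2030 is a Friday, so the first Friday is March 1 and the fourth is March 22.
20 March 2030 lies within the daylight-saving period (19 October 2029 – 22 March 2030), so Zelal Republic is on daylight time, UTC−08:30.
11:10 local + 8h30m = 19:40 UTC.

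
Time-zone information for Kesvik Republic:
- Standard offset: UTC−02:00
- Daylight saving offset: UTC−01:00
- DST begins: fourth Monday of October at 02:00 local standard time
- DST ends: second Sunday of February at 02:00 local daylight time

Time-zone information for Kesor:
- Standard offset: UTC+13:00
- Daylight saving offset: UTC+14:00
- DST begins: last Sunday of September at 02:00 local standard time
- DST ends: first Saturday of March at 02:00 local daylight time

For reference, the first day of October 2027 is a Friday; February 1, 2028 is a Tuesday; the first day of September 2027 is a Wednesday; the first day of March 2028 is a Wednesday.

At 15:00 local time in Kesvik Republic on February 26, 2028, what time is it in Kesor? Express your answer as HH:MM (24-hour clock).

1 October 2027 is a Friday, so the first Monday is October 4 and the fourth is October 25.
1 February 2028 is a Tuesday, so the first Sunday is February 6 and the second is February 13.
February 26, 2028 is outside the daylight-saving period (25 October 2027 – 13 February 2028), so Kesvik Republic is on standard time, UTC−02:00.
15:00 Kesvik Republic + 2h = 17:00 UTC.
1 September 2027 is a Wednesday, so Sundays fall on 5, 12, 19, 26; the last is September 26.
1 March 2028 is a Wednesday, so the first Saturday is March 4.
At the standard offset (UTC+13:00), 17:00 UTC + 13h = 06:00 Kesor standard time (rolling into the next day, 27 February 2028).
The standard-time date in Kesor, February 27, 2028, falls between 26 September 2027 and 4 March 2028, so daylight saving is in effect and Kesor is at UTC+14:00.
17:00 UTC + 14h = 07:00 Kesor (rolling into the next day, 27 February 2028).

07:00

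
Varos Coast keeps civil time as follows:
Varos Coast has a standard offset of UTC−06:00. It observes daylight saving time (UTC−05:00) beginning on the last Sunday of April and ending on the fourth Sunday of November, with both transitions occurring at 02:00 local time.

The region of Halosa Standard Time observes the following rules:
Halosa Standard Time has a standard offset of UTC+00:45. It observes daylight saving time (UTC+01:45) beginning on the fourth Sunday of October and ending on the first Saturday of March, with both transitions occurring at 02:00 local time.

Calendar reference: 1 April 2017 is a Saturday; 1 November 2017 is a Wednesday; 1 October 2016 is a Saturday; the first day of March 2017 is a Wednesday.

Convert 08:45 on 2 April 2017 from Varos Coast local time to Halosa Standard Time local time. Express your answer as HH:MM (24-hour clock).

15:30

1 April 2017 is a Saturday, so Sundays fall on 2, 9, 16, 23, 30; the last is April 30.
1 November 2017 is a Wednesday, so the first Sunday is November 5 and the fourth is November 26.
2 April 2017 does not fall between 30 April and 26 November, so daylight saving is not in effect and Varos Coast is at UTC−06:00.
08:45 Varos Coast + 6h = 14:45 UTC.
1 October 2016 is a Saturday, so the first Sunday is October 2 and the fourth is October 23.
1 March 2017 is a Wednesday, so the first Saturday is March 4.
At the standard offset (UTC+00:45), 14:45 UTC + 0h45m = 15:30 Halosa Standard Time standard time.
Daylight saving runs 23 October 2016 – 4 March 2017; the standard-time date in Halosa Standard Time, 2 April 2017, is outside that window, so Halosa Standard Time is on standard time at UTC+00:45.
14:45 UTC + 0h45m = 15:30 Halosa Standard Time.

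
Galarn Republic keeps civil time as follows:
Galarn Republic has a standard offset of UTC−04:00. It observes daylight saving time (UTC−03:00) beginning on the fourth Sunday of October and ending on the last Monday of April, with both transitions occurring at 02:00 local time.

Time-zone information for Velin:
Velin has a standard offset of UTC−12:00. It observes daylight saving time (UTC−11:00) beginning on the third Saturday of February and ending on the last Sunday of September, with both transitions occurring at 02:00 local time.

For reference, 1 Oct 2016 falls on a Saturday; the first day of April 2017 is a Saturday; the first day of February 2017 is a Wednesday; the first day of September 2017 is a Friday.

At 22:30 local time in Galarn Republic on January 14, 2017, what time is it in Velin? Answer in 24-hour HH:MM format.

13:30

1 October 2016 is a Saturday, so the first Sunday is October 2 and the fourth is October 23.
1 April 2017 is a Saturday, so Mondays fall on 3, 10, 17, 24; the last is April 24.
January 14, 2017 falls between 23 October 2016 and 24 April 2017, so daylight saving is in effect and Galarn Republic is at UTC−03:00.
22:30 Galarn Republic + 3h = 01:30 UTC (rolling into the next day, 15 January 2017).
1 February 2017 is a Wednesday, so the first Saturday is February 4 and the third is February 18.
1 September 2017 is a Friday, so Sundays fall on 3, 10, 17, 24; the last is September 24.
At the standard offset (UTC−12:00), 01:30 UTC − 12h = 13:30 Velin standard time (rolling into the previous day, 14 January 2017).
The standard-time date in Velin, January 14, 2017, is outside the daylight-saving period (18 February – 24 September), so Velin is on standard time, UTC−12:00.
01:30 UTC − 12h = 13:30 Velin (rolling into the previous day, 14 January 2017).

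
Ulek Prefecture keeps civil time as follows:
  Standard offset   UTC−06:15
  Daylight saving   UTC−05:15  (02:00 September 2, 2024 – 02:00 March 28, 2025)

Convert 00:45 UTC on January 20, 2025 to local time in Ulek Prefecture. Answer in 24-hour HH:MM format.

At the standard offset (UTC−06:15), 00:45 UTC − 6h15m = 18:30 Ulek Prefecture standard time (rolling into the previous day, 19 January 2025).
The standard-time date in Ulek Prefecture, January 19, 2025, falls between 2 September 2024 and 28 March 2025, so daylight saving is in effect and Ulek Prefecture is at UTC−05:15.
00:45 UTC − 5h15m = 19:30 local (rolling into the previous day, 19 January 2025).

19:30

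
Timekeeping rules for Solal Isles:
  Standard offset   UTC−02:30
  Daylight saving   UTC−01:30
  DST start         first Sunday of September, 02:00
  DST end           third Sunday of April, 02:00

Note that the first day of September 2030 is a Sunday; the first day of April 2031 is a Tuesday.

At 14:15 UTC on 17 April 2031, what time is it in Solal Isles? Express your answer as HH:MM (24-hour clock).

1 September 2030 is a Sunday, so the first Sunday is September 1.
1 April 2031 is a Tuesday, so the first Sunday is April 6 and the third is April 20.
At the standard offset (UTC−02:30), 14:15 UTC − 2h30m = 11:45 Solal Isles standard time.
The standard-time date in Solal Isles, 17 April 2031, falls between 1 September 2030 and 20 April 2031, so daylight saving is in effect and Solal Isles is at UTC−01:30.
14:15 UTC − 1h30m = 12:45 local.

12:45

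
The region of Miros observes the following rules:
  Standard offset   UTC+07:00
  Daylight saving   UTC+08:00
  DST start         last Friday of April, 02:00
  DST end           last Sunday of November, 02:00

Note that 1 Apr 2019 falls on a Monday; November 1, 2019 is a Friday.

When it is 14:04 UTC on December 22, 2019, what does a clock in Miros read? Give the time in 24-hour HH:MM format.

1 April 2019 is a Monday, so Fridays fall on 5, 12, 19, 26; the last is April 26.
1 November 2019 is a Friday, so Sundays fall on 3, 10, 17, 24; the last is November 24.
At the standard offset (UTC+07:00), 14:04 UTC + 7h = 21:04 Miros standard time.
The standard-time date in Miros, December 22, 2019, is outside the daylight-saving period (26 April – 24 November), so Miros is on standard time, UTC+07:00.
14:04 UTC + 7h = 21:04 local.

21:04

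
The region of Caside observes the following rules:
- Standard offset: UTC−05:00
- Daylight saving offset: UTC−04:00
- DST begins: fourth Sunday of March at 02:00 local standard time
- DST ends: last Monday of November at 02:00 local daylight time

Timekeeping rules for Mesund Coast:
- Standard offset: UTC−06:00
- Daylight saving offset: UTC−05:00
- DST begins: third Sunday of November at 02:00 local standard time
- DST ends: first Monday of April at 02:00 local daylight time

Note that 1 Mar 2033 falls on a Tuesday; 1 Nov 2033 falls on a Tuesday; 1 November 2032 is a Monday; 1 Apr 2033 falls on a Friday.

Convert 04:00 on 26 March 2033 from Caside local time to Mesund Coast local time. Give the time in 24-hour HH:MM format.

1 March 2033 is a Tuesday, so the first Sunday is March 6 and the fourth is March 27.
1 November 2033 is a Tuesday, so Mondays fall on 7, 14, 21, 28; the last is November 28.
26 March 2033 does not fall between 27 March and 28 November, so daylight saving is not in effect and Caside is at UTC−05:00.
04:00 Caside + 5h = 09:00 UTC.
1 November 2032 is a Monday, so the first Sunday is November 7 and the third is November 21.
1 April 2033 is a Friday, so the first Monday is April 4.
At the standard offset (UTC−06:00), 09:00 UTC − 6h = 03:00 Mesund Coast standard time.
The standard-time date in Mesund Coast, 26 March 2033, falls between 21 November 2032 and 4 April 2033, so daylight saving is in effect and Mesund Coast is at UTC−05:00.
09:00 UTC − 5h = 04:00 Mesund Coast.

04:00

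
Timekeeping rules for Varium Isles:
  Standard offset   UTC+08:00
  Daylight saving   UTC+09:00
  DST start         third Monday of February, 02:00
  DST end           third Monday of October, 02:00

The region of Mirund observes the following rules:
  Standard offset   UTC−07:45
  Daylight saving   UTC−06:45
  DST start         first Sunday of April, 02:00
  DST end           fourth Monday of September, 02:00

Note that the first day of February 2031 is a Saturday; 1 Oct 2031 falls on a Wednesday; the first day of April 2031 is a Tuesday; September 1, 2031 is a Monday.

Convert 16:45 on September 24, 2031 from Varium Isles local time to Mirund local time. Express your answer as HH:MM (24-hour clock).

00:00

1 February 2031 is a Saturday, so the first Monday is February 3 and the third is February 17.
1 October 2031 is a Wednesday, so the first Monday is October 6 and the third is October 20.
September 24, 2031 falls between 17 February and 20 October, so daylight saving is in effect and Varium Isles is at UTC+09:00.
16:45 Varium Isles − 9h = 07:45 UTC.
1 April 2031 is a Tuesday, so the first Sunday is April 6.
1 September 2031 is a Monday, so the first Monday is September 1 and the fourth is September 22.
At the standard offset (UTC−07:45), 07:45 UTC − 7h45m = 00:00 Mirund standard time.
The standard-time date in Mirund, September 24, 2031, does not fall between 6 April and 22 September, so daylight saving is not in effect and Mirund is at UTC−07:45.
07:45 UTC − 7h45m = 00:00 Mirund.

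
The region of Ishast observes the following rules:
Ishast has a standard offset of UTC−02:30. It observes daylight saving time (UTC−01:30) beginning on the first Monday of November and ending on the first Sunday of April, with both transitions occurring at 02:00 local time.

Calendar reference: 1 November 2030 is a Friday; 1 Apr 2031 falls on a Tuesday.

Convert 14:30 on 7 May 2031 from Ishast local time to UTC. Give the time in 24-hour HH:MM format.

17:00

1 November 2030 is a Friday, so the first Monday is November 4.
1 April 2031 is a Tuesday, so the first Sunday is April 6.
7 May 2031 is outside the daylight-saving period (4 November 2030 – 6 April 2031), so Ishast is on standard time, UTC−02:30.
14:30 local + 2h30m = 17:00 UTC.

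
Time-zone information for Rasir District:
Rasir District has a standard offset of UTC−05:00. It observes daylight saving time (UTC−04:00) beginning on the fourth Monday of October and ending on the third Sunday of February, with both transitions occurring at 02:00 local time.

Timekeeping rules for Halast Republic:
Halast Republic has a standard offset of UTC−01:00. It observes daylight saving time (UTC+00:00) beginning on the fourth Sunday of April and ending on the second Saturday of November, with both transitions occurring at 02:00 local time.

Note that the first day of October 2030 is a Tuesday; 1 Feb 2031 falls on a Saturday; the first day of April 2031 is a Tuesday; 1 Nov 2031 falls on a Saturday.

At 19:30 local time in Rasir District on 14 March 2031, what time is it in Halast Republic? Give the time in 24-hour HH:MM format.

23:30

1 October 2030 is a Tuesday, so the first Monday is October 7 and the fourth is October 28.
1 February 2031 is a Saturday, so the first Sunday is February 2 and the third is February 16.
14 March 2031 is outside the daylight-saving period (28 October 2030 – 16 February 2031), so Rasir District is on standard time, UTC−05:00.
19:30 Rasir District + 5h = 00:30 UTC (rolling into the next day, 15 March 2031).
1 April 2031 is a Tuesday, so the first Sunday is April 6 and the fourth is April 27.
1 November 2031 is a Saturday, so the first Saturday is November 1 and the second is November 8.
At the standard offset (UTC−01:00), 00:30 UTC − 1h = 23:30 Halast Republic standard time (rolling into the previous day, 14 March 2031).
The standard-time date in Halast Republic, 14 March 2031, does not fall between 27 April and 8 November, so daylight saving is not in effect and Halast Republic is at UTC−01:00.
00:30 UTC − 1h = 23:30 Halast Republic (rolling into the previous day, 14 March 2031).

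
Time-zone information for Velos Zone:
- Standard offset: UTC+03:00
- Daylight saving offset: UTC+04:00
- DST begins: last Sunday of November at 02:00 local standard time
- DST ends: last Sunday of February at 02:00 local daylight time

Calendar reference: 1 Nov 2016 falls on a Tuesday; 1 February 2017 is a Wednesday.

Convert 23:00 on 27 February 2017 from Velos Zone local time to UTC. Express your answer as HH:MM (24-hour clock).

1 November 2016 is a Tuesday, so Sundays fall on 6, 13, 20, 27; the last is November 27.
1 February 2017 is a Wednesday, so Sundays fall on 5, 12, 19, 26; the last is February 26.
27 February 2017 is outside the daylight-saving period (27 November 2016 – 26 February 2017), so Velos Zone is on standard time, UTC+03:00.
23:00 local − 3h = 20:00 UTC.

20:00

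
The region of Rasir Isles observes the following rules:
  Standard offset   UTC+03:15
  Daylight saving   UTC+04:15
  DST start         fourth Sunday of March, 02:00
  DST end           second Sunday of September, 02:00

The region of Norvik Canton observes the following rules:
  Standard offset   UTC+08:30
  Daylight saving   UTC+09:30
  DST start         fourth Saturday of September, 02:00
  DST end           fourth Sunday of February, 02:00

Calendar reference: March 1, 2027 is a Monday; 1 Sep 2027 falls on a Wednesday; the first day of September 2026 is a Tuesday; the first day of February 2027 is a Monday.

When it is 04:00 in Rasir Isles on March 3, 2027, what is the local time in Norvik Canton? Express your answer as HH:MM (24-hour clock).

09:15

1 March 2027 is a Monday, so the first Sunday is March 7 and the fourth is March 28.
1 September 2027 is a Wednesday, so the first Sunday is September 5 and the second is September 12.
March 3, 2027 does not fall between 28 March and 12 September, so daylight saving is not in effect and Rasir Isles is at UTC+03:15.
04:00 Rasir Isles − 3h15m = 00:45 UTC.
1 September 2026 is a Tuesday, so the first Saturday is September 5 and the fourth is September 26.
1 February 2027 is a Monday, so the first Sunday is February 7 and the fourth is February 28.
At the standard offset (UTC+08:30), 00:45 UTC + 8h30m = 09:15 Norvik Canton standard time.
The standard-time date in Norvik Canton, March 3, 2027, is outside the daylight-saving period (26 September 2026 – 28 February 2027), so Norvik Canton is on standard time, UTC+08:30.
00:45 UTC + 8h30m = 09:15 Norvik Canton.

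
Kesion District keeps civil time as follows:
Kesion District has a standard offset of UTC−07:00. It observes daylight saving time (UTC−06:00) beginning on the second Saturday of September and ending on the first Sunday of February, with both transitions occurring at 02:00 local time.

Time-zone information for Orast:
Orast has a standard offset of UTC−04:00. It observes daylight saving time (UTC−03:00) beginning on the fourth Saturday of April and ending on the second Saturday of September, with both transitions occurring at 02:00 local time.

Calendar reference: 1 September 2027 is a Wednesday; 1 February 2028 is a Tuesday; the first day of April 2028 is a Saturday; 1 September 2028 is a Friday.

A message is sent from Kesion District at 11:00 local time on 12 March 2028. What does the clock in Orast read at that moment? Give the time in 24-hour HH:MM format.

14:00

1 September 2027 is a Wednesday, so the first Saturday is September 4 and the second is September 11.
1 February 2028 is a Tuesday, so the first Sunday is February 6.
12 March 2028 does not fall between 11 September 2027 and 6 February 2028, so daylight saving is not in effect and Kesion District is at UTC−07:00.
11:00 Kesion District + 7h = 18:00 UTC.
1 April 2028 is a Saturday, so the first Saturday is April 1 and the fourth is April 22.
1 September 2028 is a Friday, so the first Saturday is September 2 and the second is September 9.
At the standard offset (UTC−04:00), 18:00 UTC − 4h = 14:00 Orast standard time.
The standard-time date in Orast, 12 March 2028, is outside the daylight-saving period (22 April – 9 September), so Orast is on standard time, UTC−04:00.
18:00 UTC − 4h = 14:00 Orast.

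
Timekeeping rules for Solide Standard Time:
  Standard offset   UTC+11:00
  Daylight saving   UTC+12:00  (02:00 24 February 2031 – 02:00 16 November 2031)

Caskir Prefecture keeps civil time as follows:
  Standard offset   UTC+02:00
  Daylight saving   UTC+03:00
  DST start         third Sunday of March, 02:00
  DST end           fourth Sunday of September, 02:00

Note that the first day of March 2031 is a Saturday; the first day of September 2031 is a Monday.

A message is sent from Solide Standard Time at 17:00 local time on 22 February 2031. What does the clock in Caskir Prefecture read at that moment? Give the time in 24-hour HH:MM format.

22 February 2031 does not fall between 24 February and 16 November, so daylight saving is not in effect and Solide Standard Time is at UTC+11:00.
17:00 Solide Standard Time − 11h = 06:00 UTC.
1 March 2031 is a Saturday, so the first Sunday is March 2 and the third is March 16.
1 September 2031 is a Monday, so the first Sunday is September 7 and the fourth is September 28.
At the standard offset (UTC+02:00), 06:00 UTC + 2h = 08:00 Caskir Prefecture standard time.
The standard-time date in Caskir Prefecture, 22 February 2031, is outside the daylight-saving period (16 March – 28 September), so Caskir Prefecture is on standard time, UTC+02:00.
06:00 UTC + 2h = 08:00 Caskir Prefecture.

08:00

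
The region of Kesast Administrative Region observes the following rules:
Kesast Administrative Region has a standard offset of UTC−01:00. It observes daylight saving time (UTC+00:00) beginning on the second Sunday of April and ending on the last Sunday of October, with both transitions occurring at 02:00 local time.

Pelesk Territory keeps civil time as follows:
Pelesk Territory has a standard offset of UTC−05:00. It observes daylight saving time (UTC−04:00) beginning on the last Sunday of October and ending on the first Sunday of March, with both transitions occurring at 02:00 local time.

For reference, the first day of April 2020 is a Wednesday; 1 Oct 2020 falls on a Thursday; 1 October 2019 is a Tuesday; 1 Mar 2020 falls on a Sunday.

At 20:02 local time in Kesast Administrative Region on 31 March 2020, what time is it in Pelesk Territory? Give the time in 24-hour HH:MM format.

16:02

1 April 2020 is a Wednesday, so the first Sunday is April 5 and the second is April 12.
1 October 2020 is a Thursday, so Sundays fall on 4, 11, 18, 25; the last is October 25.
31 March 2020 is outside the daylight-saving period (12 April – 25 October), so Kesast Administrative Region is on standard time, UTC−01:00.
20:02 Kesast Administrative Region + 1h = 21:02 UTC.
1 October 2019 is a Tuesday, so Sundays fall on 6, 13, 20, 27; the last is October 27.
1 March 2020 is a Sunday, so the first Sunday is March 1.
At the standard offset (UTC−05:00), 21:02 UTC − 5h = 16:02 Pelesk Territory standard time.
Daylight saving runs 27 October 2019 – 1 March 2020; the standard-time date in Pelesk Territory, 31 March 2020, is outside that window, so Pelesk Territory is on standard time at UTC−05:00.
21:02 UTC − 5h = 16:02 Pelesk Territory.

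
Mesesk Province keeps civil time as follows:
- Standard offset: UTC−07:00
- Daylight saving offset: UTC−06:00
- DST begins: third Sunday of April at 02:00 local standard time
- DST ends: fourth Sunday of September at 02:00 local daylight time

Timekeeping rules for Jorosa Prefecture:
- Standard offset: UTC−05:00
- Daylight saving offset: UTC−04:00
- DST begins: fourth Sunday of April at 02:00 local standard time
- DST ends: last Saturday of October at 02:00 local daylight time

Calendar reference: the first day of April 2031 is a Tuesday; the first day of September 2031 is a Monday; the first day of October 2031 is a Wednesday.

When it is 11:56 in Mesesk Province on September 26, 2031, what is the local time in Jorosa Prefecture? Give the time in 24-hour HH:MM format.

1 April 2031 is a Tuesday, so the first Sunday is April 6 and the third is April 20.
1 September 2031 is a Monday, so the first Sunday is September 7 and the fourth is September 28.
September 26, 2031 lies within the daylight-saving period (20 April – 28 September), so Mesesk Province is on daylight time, UTC−06:00.
11:56 Mesesk Province + 6h = 17:56 UTC.
1 April 2031 is a Tuesday, so the first Sunday is April 6 and the fourth is April 27.
1 October 2031 is a Wednesday, so Saturdays fall on 4, 11, 18, 25; the last is October 25.
At the standard offset (UTC−05:00), 17:56 UTC − 5h = 12:56 Jorosa Prefecture standard time.
The standard-time date in Jorosa Prefecture, September 26, 2031, lies within the daylight-saving period (27 April – 25 October), so Jorosa Prefecture is on daylight time, UTC−04:00.
17:56 UTC − 4h = 13:56 Jorosa Prefecture.

13:56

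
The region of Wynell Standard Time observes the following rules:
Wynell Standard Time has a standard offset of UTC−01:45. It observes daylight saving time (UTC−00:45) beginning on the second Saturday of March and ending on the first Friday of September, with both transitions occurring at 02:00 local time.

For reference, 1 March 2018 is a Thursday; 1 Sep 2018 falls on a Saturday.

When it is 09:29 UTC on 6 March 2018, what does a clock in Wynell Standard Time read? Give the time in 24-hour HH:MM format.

07:44

1 March 2018 is a Thursday, so the first Saturday is March 3 and the second is March 10.
1 September 2018 is a Saturday, so the first Friday is September 7.
At the standard offset (UTC−01:45), 09:29 UTC − 1h45m = 07:44 Wynell Standard Time standard time.
The standard-time date in Wynell Standard Time, 6 March 2018, is outside the daylight-saving period (10 March – 7 September), so Wynell Standard Time is on standard time, UTC−01:45.
09:29 UTC − 1h45m = 07:44 local.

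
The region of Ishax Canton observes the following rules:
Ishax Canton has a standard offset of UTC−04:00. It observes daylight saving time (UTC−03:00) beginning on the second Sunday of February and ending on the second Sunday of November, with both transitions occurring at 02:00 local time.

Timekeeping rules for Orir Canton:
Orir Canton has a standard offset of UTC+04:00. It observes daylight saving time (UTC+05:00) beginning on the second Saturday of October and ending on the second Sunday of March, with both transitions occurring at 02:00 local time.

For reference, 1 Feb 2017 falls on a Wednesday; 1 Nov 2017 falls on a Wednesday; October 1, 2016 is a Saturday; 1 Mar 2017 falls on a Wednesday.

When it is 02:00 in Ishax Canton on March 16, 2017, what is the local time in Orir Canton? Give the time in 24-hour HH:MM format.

09:00

1 February 2017 is a Wednesday, so the first Sunday is February 5 and the second is February 12.
1 November 2017 is a Wednesday, so the first Sunday is November 5 and the second is November 12.
March 16, 2017 falls between 12 February and 12 November, so daylight saving is in effect and Ishax Canton is at UTC−03:00.
02:00 Ishax Canton + 3h = 05:00 UTC.
1 October 2016 is a Saturday, so the first Saturday is October 1 and the second is October 8.
1 March 2017 is a Wednesday, so the first Sunday is March 5 and the second is March 12.
At the standard offset (UTC+04:00), 05:00 UTC + 4h = 09:00 Orir Canton standard time.
The standard-time date in Orir Canton, March 16, 2017, is outside the daylight-saving period (8 October 2016 – 12 March 2017), so Orir Canton is on standard time, UTC+04:00.
05:00 UTC + 4h = 09:00 Orir Canton.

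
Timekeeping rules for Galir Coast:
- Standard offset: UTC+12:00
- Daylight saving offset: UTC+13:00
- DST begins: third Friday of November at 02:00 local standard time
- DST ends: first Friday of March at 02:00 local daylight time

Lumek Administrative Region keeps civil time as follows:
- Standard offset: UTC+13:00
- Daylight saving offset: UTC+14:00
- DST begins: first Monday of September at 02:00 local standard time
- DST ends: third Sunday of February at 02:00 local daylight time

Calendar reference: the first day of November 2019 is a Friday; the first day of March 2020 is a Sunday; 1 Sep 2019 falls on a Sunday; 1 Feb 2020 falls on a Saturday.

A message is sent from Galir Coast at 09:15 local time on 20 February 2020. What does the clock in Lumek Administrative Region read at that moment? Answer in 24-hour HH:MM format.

1 November 2019 is a Friday, so the first Friday is November 1 and the third is November 15.
1 March 2020 is a Sunday, so the first Friday is March 6.
20 February 2020 falls between 15 November 2019 and 6 March 2020, so daylight saving is in effect and Galir Coast is at UTC+13:00.
09:15 Galir Coast − 13h = 20:15 UTC (rolling into the previous day, 19 February 2020).
1 September 2019 is a Sunday, so the first Monday is September 2.
1 February 2020 is a Saturday, so the first Sunday is February 2 and the third is February 16.
At the standard offset (UTC+13:00), 20:15 UTC + 13h = 09:15 Lumek Administrative Region standard time (rolling into the next day, 20 February 2020).
Daylight saving runs 2 September 2019 – 16 February 2020; the standard-time date in Lumek Administrative Region, 20 February 2020, is outside that window, so Lumek Administrative Region is on standard time at UTC+13:00.
20:15 UTC + 13h = 09:15 Lumek Administrative Region (rolling into the next day, 20 February 2020).

09:15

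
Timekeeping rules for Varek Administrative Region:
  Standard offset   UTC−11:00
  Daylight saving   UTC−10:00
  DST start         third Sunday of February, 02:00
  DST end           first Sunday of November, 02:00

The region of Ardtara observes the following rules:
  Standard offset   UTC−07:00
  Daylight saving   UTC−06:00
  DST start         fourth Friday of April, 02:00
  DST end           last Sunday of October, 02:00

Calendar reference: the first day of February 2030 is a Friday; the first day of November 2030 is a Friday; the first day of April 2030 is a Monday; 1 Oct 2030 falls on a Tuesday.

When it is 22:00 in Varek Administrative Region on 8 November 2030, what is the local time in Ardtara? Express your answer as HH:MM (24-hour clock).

02:00

1 February 2030 is a Friday, so the first Sunday is February 3 and the third is February 17.
1 November 2030 is a Friday, so the first Sunday is November 3.
8 November 2030 is outside the daylight-saving period (17 February – 3 November), so Varek Administrative Region is on standard time, UTC−11:00.
22:00 Varek Administrative Region + 11h = 09:00 UTC (rolling into the next day, 9 November 2030).
1 April 2030 is a Monday, so the first Friday is April 5 and the fourth is April 26.
1 October 2030 is a Tuesday, so Sundays fall on 6, 13, 20, 27; the last is October 27.
At the standard offset (UTC−07:00), 09:00 UTC − 7h = 02:00 Ardtara standard time.
The standard-time date in Ardtara, 9 November 2030, does not fall between 26 April and 27 October, so daylight saving is not in effect and Ardtara is at UTC−07:00.
09:00 UTC − 7h = 02:00 Ardtara.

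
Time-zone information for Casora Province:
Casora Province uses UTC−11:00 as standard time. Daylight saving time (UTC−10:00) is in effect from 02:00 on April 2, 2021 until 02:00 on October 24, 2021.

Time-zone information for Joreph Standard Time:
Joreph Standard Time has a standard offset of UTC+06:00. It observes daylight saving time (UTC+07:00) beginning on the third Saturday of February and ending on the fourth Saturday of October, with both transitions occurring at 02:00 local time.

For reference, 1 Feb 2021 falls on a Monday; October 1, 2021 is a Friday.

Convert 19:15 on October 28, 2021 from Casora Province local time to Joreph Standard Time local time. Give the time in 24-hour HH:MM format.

12:15

October 28, 2021 is outside the daylight-saving period (2 April – 24 October), so Casora Province is on standard time, UTC−11:00.
19:15 Casora Province + 11h = 06:15 UTC (rolling into the next day, 29 October 2021).
1 February 2021 is a Monday, so the first Saturday is February 6 and the third is February 20.
1 October 2021 is a Friday, so the first Saturday is October 2 and the fourth is October 23.
At the standard offset (UTC+06:00), 06:15 UTC + 6h = 12:15 Joreph Standard Time standard time.
Daylight saving runs 20 February – 23 October; the standard-time date in Joreph Standard Time, October 29, 2021, is outside that window, so Joreph Standard Time is on standard time at UTC+06:00.
06:15 UTC + 6h = 12:15 Joreph Standard Time.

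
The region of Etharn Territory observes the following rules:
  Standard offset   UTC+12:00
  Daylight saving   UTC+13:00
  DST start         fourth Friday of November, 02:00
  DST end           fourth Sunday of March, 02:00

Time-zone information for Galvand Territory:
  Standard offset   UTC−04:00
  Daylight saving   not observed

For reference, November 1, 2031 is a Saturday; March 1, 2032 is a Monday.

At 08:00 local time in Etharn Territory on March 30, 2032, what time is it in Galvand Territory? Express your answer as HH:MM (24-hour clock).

1 November 2031 is a Saturday, so the first Friday is November 7 and the fourth is November 28.
1 March 2032 is a Monday, so the first Sunday is March 7 and the fourth is March 28.
March 30, 2032 is outside the daylight-saving period (28 November 2031 – 28 March 2032), so Etharn Territory is on standard time, UTC+12:00.
08:00 Etharn Territory − 12h = 20:00 UTC (rolling into the previous day, 29 March 2032).
Galvand Territory stays on UTC−04:00 all year.
20:00 UTC − 4h = 16:00 Galvand Territory.

16:00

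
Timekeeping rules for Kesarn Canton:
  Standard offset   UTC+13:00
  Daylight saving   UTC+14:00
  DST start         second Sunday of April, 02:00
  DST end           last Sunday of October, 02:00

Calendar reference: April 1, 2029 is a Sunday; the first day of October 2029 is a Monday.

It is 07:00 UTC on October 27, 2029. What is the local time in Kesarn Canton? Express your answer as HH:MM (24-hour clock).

21:00

1 April 2029 is a Sunday, so the first Sunday is April 1 and the second is April 8.
1 October 2029 is a Monday, so Sundays fall on 7, 14, 21, 28; the last is October 28.
At the standard offset (UTC+13:00), 07:00 UTC + 13h = 20:00 Kesarn Canton standard time.
Daylight saving runs 8 April – 28 October; the standard-time date in Kesarn Canton, October 27, 2029, is inside that window, so Kesarn Canton is at UTC+14:00.
07:00 UTC + 14h = 21:00 local.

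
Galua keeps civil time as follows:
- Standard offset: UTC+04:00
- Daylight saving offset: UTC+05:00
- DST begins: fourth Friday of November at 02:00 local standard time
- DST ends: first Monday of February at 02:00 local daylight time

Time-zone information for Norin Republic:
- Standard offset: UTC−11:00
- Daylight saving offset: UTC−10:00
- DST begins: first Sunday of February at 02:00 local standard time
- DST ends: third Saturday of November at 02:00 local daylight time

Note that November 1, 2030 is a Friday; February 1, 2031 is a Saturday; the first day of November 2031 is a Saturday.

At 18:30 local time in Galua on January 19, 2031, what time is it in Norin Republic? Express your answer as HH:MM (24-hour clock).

02:30

1 November 2030 is a Friday, so the first Friday is November 1 and the fourth is November 22.
1 February 2031 is a Saturday, so the first Monday is February 3.
January 19, 2031 lies within the daylight-saving period (22 November 2030 – 3 February 2031), so Galua is on daylight time, UTC+05:00.
18:30 Galua − 5h = 13:30 UTC.
1 February 2031 is a Saturday, so the first Sunday is February 2.
1 November 2031 is a Saturday, so the first Saturday is November 1 and the third is November 15.
At the standard offset (UTC−11:00), 13:30 UTC − 11h = 02:30 Norin Republic standard time.
The standard-time date in Norin Republic, January 19, 2031, does not fall between 2 February and 15 November, so daylight saving is not in effect and Norin Republic is at UTC−11:00.
13:30 UTC − 11h = 02:30 Norin Republic.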